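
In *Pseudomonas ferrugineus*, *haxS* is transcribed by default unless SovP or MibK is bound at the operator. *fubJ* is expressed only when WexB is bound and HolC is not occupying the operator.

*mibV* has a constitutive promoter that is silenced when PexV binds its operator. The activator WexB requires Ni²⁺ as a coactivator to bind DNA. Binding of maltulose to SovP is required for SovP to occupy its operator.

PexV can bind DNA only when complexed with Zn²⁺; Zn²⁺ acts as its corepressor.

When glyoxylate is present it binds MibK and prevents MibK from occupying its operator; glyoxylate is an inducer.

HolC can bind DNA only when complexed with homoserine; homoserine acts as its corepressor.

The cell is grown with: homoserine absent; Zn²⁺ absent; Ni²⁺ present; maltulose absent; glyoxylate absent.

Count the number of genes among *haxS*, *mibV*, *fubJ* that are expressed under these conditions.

2

Maltulose is absent, so SovP is inactive.
Glyoxylate is absent, so MibK is active.
With repressor MibK bound, *haxS* is not transcribed.
→ *haxS* is OFF.
Zn²⁺ is absent, so PexV is inactive.
With no repressor bound, *mibV* is transcribed.
→ *mibV* is ON.
Homoserine is absent, so HolC is inactive.
Ni²⁺ is present, so WexB is active.
No repressor is bound and WexB is active, so *fubJ* is transcribed.
→ *fubJ* is ON.
2 of the 3 genes are transcribed.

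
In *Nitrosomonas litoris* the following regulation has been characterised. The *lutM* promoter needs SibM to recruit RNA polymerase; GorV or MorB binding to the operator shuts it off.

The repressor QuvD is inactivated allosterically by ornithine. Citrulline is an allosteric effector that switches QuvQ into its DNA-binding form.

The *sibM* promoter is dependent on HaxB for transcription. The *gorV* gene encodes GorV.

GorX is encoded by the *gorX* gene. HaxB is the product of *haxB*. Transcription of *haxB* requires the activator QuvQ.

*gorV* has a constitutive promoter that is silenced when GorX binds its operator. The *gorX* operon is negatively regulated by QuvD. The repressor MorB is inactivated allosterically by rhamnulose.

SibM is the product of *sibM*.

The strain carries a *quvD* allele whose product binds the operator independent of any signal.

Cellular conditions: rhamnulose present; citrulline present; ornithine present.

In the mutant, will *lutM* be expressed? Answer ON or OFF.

QuvD is constitutively active in this strain.
With repressor QuvD bound, *gorX* is not transcribed.
So GorX is not produced.
With no repressor bound, *gorV* is transcribed.
So GorV is produced and active.
Rhamnulose is present, so MorB is inactive.
Citrulline is present, so QuvQ is active.
No repressor is bound and QuvQ is active, so *haxB* is transcribed.
So HaxB is produced and active.
No repressor is bound and HaxB is active, so *sibM* is transcribed.
So SibM is produced and active.
With repressor GorV bound, *lutM* is not transcribed.

OFF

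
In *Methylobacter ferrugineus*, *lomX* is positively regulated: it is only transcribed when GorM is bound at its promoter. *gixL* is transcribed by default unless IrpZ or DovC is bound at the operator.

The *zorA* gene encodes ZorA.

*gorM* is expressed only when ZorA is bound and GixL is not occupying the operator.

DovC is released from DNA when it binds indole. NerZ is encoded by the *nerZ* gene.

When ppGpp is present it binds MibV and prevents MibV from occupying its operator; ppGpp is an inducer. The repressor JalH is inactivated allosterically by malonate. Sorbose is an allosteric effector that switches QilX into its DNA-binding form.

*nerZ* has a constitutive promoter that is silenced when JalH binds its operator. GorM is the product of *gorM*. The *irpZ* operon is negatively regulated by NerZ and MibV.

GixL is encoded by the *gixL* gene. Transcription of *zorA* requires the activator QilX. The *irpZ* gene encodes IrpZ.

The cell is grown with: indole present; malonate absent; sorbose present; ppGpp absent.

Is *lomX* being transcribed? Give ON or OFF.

Malonate is absent, so JalH is active.
With repressor JalH bound, *nerZ* is not transcribed.
So NerZ is not produced.
ppGpp is absent, so MibV is active.
With repressor MibV bound, *irpZ* is not transcribed.
So IrpZ is not produced.
Indole is present, so DovC is inactive.
With no repressor bound, *gixL* is transcribed.
So GixL is produced and active.
Sorbose is present, so QilX is active.
No repressor is bound and QilX is active, so *zorA* is transcribed.
So ZorA is produced and active.
With repressor GixL bound, *gorM* is not transcribed.
So GorM is not produced.
Required activator GorM is absent, so *lomX* is not transcribed.

OFF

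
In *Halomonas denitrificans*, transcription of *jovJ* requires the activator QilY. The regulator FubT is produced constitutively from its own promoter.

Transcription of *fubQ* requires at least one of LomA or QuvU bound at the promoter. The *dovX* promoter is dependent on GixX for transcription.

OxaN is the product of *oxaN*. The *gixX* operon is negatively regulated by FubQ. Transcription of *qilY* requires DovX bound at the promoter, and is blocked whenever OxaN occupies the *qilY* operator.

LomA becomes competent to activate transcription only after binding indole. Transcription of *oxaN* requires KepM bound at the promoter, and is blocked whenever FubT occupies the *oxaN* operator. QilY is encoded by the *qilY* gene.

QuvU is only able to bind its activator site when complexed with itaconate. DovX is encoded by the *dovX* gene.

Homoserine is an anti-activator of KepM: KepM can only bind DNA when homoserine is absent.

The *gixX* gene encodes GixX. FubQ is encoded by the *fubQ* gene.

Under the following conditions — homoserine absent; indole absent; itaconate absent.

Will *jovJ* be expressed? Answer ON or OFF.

Indole is absent, so LomA is inactive.
Itaconate is absent, so QuvU is inactive.
No activator is available at the *fubQ* promoter, so *fubQ* is not transcribed.
So FubQ is not produced.
With no repressor bound, *gixX* is transcribed.
So GixX is produced and active.
No repressor is bound and GixX is active, so *dovX* is transcribed.
So DovX is produced and active.
FubT is produced constitutively and is active.
Homoserine is absent, so KepM is active.
With repressor FubT bound, *oxaN* is not transcribed.
So OxaN is not produced.
No repressor is bound and DovX is active, so *qilY* is transcribed.
So QilY is produced and active.
No repressor is bound and QilY is active, so *jovJ* is transcribed.

ON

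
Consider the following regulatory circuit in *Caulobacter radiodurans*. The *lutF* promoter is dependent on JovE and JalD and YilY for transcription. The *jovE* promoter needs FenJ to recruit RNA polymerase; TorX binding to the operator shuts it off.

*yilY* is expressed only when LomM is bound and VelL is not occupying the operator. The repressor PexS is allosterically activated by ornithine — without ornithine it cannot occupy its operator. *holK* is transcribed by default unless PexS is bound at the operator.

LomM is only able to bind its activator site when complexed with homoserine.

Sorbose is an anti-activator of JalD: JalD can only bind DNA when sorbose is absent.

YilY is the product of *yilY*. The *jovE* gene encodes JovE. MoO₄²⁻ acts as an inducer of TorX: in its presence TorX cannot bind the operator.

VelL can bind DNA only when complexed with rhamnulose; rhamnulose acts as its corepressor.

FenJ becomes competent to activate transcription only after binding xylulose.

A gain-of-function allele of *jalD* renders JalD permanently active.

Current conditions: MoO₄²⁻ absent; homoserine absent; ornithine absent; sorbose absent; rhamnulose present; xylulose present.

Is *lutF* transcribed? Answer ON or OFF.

OFF

MoO₄²⁻ is absent, so TorX is active.
Xylulose is present, so FenJ is active.
With repressor TorX bound, *jovE* is not transcribed.
So JovE is not produced.
JalD is constitutively active in this strain.
Rhamnulose is present, so VelL is active.
Homoserine is absent, so LomM is inactive.
With repressor VelL bound, *yilY* is not transcribed.
So YilY is not produced.
Required activator JovE is absent, so *lutF* is not transcribed.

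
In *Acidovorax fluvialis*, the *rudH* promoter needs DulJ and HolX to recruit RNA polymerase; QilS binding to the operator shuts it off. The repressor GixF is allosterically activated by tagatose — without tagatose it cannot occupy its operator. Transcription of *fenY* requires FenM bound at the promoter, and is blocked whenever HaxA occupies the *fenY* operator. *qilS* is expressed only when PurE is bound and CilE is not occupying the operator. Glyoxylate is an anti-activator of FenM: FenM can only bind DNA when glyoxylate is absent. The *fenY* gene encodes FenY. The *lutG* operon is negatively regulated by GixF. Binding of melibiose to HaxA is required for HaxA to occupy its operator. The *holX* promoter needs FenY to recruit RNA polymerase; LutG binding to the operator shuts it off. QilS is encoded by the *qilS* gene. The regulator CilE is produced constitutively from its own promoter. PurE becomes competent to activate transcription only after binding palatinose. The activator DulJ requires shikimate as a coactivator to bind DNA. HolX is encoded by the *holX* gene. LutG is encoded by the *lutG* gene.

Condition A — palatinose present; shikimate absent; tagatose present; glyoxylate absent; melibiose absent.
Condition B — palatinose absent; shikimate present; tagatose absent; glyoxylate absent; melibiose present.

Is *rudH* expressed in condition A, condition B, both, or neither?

Condition A:
CilE is produced constitutively and is active.
Palatinose is present, so PurE is active.
With repressor CilE bound, *qilS* is not transcribed.
So QilS is not produced.
Shikimate is absent, so DulJ is inactive.
Tagatose is present, so GixF is active.
With repressor GixF bound, *lutG* is not transcribed.
So LutG is not produced.
Glyoxylate is absent, so FenM is active.
Melibiose is absent, so HaxA is inactive.
No repressor is bound and FenM is active, so *fenY* is transcribed.
So FenY is produced and active.
No repressor is bound and FenY is active, so *holX* is transcribed.
So HolX is produced and active.
Required activator DulJ is absent, so *rudH* is not transcribed.
→ *rudH* is OFF in A.
Condition B:
CilE is produced constitutively and is active.
Palatinose is absent, so PurE is inactive.
With repressor CilE bound, *qilS* is not transcribed.
So QilS is not produced.
Shikimate is present, so DulJ is active.
Tagatose is absent, so GixF is inactive.
With no repressor bound, *lutG* is transcribed.
So LutG is produced and active.
Glyoxylate is absent, so FenM is active.
Melibiose is present, so HaxA is active.
With repressor HaxA bound, *fenY* is not transcribed.
So FenY is not produced.
With repressor LutG bound, *holX* is not transcribed.
So HolX is not produced.
Required activator HolX is absent, so *rudH* is not transcribed.
→ *rudH* is OFF in B.

neither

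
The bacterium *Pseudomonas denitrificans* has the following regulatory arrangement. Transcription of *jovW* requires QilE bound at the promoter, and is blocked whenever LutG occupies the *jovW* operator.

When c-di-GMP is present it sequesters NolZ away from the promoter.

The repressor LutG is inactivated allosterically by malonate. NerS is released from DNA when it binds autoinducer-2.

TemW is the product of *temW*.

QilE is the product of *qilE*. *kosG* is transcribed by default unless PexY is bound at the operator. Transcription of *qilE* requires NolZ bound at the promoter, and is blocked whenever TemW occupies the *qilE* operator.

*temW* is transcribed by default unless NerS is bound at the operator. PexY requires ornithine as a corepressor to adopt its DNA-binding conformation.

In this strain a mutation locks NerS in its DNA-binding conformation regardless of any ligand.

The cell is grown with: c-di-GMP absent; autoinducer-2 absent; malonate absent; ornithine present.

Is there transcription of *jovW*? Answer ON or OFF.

NerS is constitutively active in this strain.
With repressor NerS bound, *temW* is not transcribed.
So TemW is not produced.
c-di-GMP is absent, so NolZ is active.
No repressor is bound and NolZ is active, so *qilE* is transcribed.
So QilE is produced and active.
Malonate is absent, so LutG is active.
With repressor LutG bound, *jovW* is not transcribed.

OFF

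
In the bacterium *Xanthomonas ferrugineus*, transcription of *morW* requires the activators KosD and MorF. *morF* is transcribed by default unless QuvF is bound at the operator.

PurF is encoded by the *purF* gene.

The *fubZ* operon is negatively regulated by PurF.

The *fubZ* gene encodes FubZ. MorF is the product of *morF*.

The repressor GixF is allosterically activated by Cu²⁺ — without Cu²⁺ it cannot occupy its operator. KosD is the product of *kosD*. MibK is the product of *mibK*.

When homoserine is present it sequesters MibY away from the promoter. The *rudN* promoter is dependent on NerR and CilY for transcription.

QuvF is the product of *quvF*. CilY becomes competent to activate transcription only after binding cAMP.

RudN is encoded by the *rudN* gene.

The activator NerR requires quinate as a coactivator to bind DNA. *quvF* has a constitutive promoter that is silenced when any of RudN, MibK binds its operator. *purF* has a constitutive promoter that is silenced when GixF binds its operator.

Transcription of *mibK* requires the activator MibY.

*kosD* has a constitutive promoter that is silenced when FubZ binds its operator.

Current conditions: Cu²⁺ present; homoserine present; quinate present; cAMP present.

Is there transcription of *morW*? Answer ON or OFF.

OFF

Cu²⁺ is present, so GixF is active.
With repressor GixF bound, *purF* is not transcribed.
So PurF is not produced.
With no repressor bound, *fubZ* is transcribed.
So FubZ is produced and active.
With repressor FubZ bound, *kosD* is not transcribed.
So KosD is not produced.
Quinate is present, so NerR is active.
cAMP is present, so CilY is active.
No repressor is bound and NerR and CilY are active, so *rudN* is transcribed.
So RudN is produced and active.
Homoserine is present, so MibY is inactive.
Required activator MibY is absent, so *mibK* is not transcribed.
So MibK is not produced.
With repressor RudN bound, *quvF* is not transcribed.
So QuvF is not produced.
With no repressor bound, *morF* is transcribed.
So MorF is produced and active.
Required activator KosD is absent, so *morW* is not transcribed.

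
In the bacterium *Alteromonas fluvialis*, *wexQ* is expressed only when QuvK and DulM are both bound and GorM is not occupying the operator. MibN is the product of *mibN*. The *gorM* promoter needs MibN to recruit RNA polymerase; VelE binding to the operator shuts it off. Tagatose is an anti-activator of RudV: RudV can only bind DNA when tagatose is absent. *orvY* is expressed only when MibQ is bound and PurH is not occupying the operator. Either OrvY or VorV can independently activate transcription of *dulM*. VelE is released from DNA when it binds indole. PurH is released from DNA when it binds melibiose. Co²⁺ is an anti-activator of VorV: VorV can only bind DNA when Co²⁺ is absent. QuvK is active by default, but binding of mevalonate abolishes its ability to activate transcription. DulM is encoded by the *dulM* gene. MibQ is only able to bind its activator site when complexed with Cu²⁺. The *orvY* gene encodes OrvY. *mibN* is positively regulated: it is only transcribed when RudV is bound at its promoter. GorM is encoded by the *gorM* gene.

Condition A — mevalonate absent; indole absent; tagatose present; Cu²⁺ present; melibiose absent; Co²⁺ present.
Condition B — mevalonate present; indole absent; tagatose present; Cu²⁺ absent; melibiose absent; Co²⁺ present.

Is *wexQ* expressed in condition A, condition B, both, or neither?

neither

Condition A:
Mevalonate is absent, so QuvK is active.
Indole is absent, so VelE is active.
Tagatose is present, so RudV is inactive.
Required activator RudV is absent, so *mibN* is not transcribed.
So MibN is not produced.
With repressor VelE bound, *gorM* is not transcribed.
So GorM is not produced.
Cu²⁺ is present, so MibQ is active.
Melibiose is absent, so PurH is active.
With repressor PurH bound, *orvY* is not transcribed.
So OrvY is not produced.
Co²⁺ is present, so VorV is inactive.
No activator is available at the *dulM* promoter, so *dulM* is not transcribed.
So DulM is not produced.
Required activator DulM is absent, so *wexQ* is not transcribed.
→ *wexQ* is OFF in A.
Condition B:
Mevalonate is present, so QuvK is inactive.
Indole is absent, so VelE is active.
Tagatose is present, so RudV is inactive.
Required activator RudV is absent, so *mibN* is not transcribed.
So MibN is not produced.
With repressor VelE bound, *gorM* is not transcribed.
So GorM is not produced.
Cu²⁺ is absent, so MibQ is inactive.
Melibiose is absent, so PurH is active.
With repressor PurH bound, *orvY* is not transcribed.
So OrvY is not produced.
Co²⁺ is present, so VorV is inactive.
No activator is available at the *dulM* promoter, so *dulM* is not transcribed.
So DulM is not produced.
Required activator QuvK is absent, so *wexQ* is not transcribed.
→ *wexQ* is OFF in B.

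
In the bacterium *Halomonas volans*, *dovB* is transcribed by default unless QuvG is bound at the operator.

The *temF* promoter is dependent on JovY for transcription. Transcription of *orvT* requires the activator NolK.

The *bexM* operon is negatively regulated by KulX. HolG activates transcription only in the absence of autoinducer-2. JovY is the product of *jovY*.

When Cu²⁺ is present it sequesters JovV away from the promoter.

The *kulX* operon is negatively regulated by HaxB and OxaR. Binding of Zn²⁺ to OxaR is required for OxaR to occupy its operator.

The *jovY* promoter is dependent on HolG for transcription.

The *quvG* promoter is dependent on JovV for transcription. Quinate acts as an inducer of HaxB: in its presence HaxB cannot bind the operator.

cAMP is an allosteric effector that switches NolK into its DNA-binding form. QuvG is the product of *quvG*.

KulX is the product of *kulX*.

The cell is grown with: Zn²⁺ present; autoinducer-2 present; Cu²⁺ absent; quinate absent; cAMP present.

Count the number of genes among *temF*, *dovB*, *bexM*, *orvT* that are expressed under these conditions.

Autoinducer-2 is present, so HolG is inactive.
Required activator HolG is absent, so *jovY* is not transcribed.
So JovY is not produced.
Required activator JovY is absent, so *temF* is not transcribed.
→ *temF* is OFF.
Cu²⁺ is absent, so JovV is active.
No repressor is bound and JovV is active, so *quvG* is transcribed.
So QuvG is produced and active.
With repressor QuvG bound, *dovB* is not transcribed.
→ *dovB* is OFF.
Quinate is absent, so HaxB is active.
Zn²⁺ is present, so OxaR is active.
With repressor HaxB bound, *kulX* is not transcribed.
So KulX is not produced.
With no repressor bound, *bexM* is transcribed.
→ *bexM* is ON.
cAMP is present, so NolK is active.
No repressor is bound and NolK is active, so *orvT* is transcribed.
→ *orvT* is ON.
2 of the 4 genes are transcribed.

2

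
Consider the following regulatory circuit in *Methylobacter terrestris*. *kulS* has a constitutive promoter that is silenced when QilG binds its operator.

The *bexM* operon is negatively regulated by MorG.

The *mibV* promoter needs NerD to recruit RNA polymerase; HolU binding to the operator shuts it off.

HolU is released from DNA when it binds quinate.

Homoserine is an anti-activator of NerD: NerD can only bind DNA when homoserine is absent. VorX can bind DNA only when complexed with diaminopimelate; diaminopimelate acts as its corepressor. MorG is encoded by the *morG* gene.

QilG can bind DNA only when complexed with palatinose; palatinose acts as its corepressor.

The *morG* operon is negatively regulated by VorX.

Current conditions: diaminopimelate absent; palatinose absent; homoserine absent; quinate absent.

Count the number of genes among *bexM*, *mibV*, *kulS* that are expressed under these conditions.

Diaminopimelate is absent, so VorX is inactive.
With no repressor bound, *morG* is transcribed.
So MorG is produced and active.
With repressor MorG bound, *bexM* is not transcribed.
→ *bexM* is OFF.
Homoserine is absent, so NerD is active.
Quinate is absent, so HolU is active.
With repressor HolU bound, *mibV* is not transcribed.
→ *mibV* is OFF.
Palatinose is absent, so QilG is inactive.
With no repressor bound, *kulS* is transcribed.
→ *kulS* is ON.
1 of the 3 genes is transcribed.

1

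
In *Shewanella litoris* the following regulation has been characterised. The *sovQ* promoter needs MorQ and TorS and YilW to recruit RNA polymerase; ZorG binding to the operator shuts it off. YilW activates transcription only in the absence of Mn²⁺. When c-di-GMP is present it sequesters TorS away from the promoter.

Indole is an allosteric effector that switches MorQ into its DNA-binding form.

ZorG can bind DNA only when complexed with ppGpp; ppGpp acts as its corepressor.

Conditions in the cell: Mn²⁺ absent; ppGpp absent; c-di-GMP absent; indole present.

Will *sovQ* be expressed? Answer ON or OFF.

Indole is present, so MorQ is active.
ppGpp is absent, so ZorG is inactive.
c-di-GMP is absent, so TorS is active.
Mn²⁺ is absent, so YilW is active.
No repressor is bound and MorQ and TorS and YilW are active, so *sovQ* is transcribed.

ON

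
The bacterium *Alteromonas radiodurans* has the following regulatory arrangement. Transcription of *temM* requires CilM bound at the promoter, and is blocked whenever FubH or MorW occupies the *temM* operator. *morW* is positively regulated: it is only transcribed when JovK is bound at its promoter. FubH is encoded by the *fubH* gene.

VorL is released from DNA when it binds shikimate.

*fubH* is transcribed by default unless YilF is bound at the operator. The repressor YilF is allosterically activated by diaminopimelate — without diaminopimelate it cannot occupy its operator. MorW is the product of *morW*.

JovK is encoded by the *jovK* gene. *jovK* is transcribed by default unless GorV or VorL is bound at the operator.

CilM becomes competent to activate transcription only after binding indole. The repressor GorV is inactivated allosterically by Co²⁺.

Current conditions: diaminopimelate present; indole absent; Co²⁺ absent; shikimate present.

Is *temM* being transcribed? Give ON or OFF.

Indole is absent, so CilM is inactive.
Diaminopimelate is present, so YilF is active.
With repressor YilF bound, *fubH* is not transcribed.
So FubH is not produced.
Co²⁺ is absent, so GorV is active.
Shikimate is present, so VorL is inactive.
With repressor GorV bound, *jovK* is not transcribed.
So JovK is not produced.
Required activator JovK is absent, so *morW* is not transcribed.
So MorW is not produced.
Required activator CilM is absent, so *temM* is not transcribed.

OFF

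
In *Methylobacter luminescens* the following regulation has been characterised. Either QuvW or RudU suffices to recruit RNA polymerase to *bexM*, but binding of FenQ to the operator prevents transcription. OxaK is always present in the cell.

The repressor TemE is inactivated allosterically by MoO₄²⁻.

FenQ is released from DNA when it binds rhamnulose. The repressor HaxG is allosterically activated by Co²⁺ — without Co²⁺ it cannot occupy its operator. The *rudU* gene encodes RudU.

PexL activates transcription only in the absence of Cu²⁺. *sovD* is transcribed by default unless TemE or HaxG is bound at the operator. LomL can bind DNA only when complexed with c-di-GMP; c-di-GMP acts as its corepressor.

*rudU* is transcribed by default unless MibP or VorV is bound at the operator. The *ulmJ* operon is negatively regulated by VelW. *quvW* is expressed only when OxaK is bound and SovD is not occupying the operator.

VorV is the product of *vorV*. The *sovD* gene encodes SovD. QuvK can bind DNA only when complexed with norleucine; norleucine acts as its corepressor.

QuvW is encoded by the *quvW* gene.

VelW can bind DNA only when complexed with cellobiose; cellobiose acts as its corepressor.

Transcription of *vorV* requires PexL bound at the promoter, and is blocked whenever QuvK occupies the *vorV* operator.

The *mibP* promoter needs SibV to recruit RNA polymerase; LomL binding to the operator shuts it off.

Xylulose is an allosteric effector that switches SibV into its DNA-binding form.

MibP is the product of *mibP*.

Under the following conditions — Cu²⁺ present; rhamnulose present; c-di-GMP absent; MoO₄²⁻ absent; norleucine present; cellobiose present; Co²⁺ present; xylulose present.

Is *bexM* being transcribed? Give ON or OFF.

ON

Rhamnulose is present, so FenQ is inactive.
MoO₄²⁻ is absent, so TemE is active.
Co²⁺ is present, so HaxG is active.
With repressor TemE bound, *sovD* is not transcribed.
So SovD is not produced.
OxaK is produced constitutively and is active.
No repressor is bound and OxaK is active, so *quvW* is transcribed.
So QuvW is produced and active.
Xylulose is present, so SibV is active.
c-di-GMP is absent, so LomL is inactive.
No repressor is bound and SibV is active, so *mibP* is transcribed.
So MibP is produced and active.
Norleucine is present, so QuvK is active.
Cu²⁺ is present, so PexL is inactive.
With repressor QuvK bound, *vorV* is not transcribed.
So VorV is not produced.
With repressor MibP bound, *rudU* is not transcribed.
So RudU is not produced.
Activator QuvW is present, so *bexM* is transcribed.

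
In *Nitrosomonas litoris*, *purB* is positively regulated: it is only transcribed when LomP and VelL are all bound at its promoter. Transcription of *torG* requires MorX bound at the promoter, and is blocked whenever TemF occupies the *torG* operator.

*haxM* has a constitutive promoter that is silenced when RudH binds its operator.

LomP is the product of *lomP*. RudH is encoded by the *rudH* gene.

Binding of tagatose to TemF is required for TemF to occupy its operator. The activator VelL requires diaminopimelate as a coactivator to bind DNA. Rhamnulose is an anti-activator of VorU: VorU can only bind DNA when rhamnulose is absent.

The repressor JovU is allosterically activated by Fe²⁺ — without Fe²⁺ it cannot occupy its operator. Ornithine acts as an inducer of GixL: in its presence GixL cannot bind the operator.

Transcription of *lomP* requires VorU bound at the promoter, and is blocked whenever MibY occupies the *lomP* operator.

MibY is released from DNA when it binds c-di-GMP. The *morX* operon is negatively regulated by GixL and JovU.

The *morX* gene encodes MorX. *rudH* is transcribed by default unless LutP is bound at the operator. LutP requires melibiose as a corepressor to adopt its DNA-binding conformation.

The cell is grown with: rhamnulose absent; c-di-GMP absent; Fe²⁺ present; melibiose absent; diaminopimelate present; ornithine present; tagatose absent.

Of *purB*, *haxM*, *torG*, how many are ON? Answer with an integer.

c-di-GMP is absent, so MibY is active.
Rhamnulose is absent, so VorU is active.
With repressor MibY bound, *lomP* is not transcribed.
So LomP is not produced.
Diaminopimelate is present, so VelL is active.
Required activator LomP is absent, so *purB* is not transcribed.
→ *purB* is OFF.
Melibiose is absent, so LutP is inactive.
With no repressor bound, *rudH* is transcribed.
So RudH is produced and active.
With repressor RudH bound, *haxM* is not transcribed.
→ *haxM* is OFF.
Tagatose is absent, so TemF is inactive.
Ornithine is present, so GixL is inactive.
Fe²⁺ is present, so JovU is active.
With repressor JovU bound, *morX* is not transcribed.
So MorX is not produced.
Required activator MorX is absent, so *torG* is not transcribed.
→ *torG* is OFF.
0 of the 3 genes are transcribed.

0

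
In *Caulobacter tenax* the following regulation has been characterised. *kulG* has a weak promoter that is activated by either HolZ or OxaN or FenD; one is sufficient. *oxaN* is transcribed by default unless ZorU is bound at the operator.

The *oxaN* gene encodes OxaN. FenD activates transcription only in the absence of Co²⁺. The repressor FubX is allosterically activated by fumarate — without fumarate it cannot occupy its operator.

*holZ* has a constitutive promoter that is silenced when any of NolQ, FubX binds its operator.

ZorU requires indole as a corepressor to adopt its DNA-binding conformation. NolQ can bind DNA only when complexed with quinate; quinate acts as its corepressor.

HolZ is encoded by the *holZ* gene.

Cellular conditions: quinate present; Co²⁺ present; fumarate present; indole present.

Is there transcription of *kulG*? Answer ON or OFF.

OFF

Quinate is present, so NolQ is active.
Fumarate is present, so FubX is active.
With repressor NolQ bound, *holZ* is not transcribed.
So HolZ is not produced.
Indole is present, so ZorU is active.
With repressor ZorU bound, *oxaN* is not transcribed.
So OxaN is not produced.
Co²⁺ is present, so FenD is inactive.
No activator is available at the *kulG* promoter, so *kulG* is not transcribed.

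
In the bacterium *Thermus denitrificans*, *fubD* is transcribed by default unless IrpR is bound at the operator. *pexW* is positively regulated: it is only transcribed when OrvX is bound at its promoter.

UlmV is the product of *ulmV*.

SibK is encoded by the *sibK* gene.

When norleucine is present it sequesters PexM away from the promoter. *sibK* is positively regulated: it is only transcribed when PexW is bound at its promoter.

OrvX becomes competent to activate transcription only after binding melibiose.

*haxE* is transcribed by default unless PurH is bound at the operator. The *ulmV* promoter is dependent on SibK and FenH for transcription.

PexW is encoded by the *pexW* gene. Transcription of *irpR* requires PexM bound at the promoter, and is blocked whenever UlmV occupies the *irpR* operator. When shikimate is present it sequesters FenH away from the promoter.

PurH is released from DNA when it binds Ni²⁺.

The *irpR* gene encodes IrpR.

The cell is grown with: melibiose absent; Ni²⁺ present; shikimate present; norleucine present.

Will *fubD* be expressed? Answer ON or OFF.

Melibiose is absent, so OrvX is inactive.
Required activator OrvX is absent, so *pexW* is not transcribed.
So PexW is not produced.
Required activator PexW is absent, so *sibK* is not transcribed.
So SibK is not produced.
Shikimate is present, so FenH is inactive.
Required activator SibK is absent, so *ulmV* is not transcribed.
So UlmV is not produced.
Norleucine is present, so PexM is inactive.
Required activator PexM is absent, so *irpR* is not transcribed.
So IrpR is not produced.
With no repressor bound, *fubD* is transcribed.

ON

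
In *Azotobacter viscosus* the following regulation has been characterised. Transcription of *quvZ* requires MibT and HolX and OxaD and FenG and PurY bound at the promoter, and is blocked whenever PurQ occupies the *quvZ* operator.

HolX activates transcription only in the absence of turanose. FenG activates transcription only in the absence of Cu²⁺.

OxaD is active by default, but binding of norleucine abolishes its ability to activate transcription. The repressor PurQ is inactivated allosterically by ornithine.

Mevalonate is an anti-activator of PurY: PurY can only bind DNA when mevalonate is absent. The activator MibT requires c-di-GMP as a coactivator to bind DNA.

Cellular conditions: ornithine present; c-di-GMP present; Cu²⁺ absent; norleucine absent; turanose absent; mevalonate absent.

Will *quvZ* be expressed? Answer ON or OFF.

ON

c-di-GMP is present, so MibT is active.
Turanose is absent, so HolX is active.
Norleucine is absent, so OxaD is active.
Cu²⁺ is absent, so FenG is active.
Ornithine is present, so PurQ is inactive.
Mevalonate is absent, so PurY is active.
No repressor is bound and MibT and HolX and OxaD and FenG and PurY are active, so *quvZ* is transcribed.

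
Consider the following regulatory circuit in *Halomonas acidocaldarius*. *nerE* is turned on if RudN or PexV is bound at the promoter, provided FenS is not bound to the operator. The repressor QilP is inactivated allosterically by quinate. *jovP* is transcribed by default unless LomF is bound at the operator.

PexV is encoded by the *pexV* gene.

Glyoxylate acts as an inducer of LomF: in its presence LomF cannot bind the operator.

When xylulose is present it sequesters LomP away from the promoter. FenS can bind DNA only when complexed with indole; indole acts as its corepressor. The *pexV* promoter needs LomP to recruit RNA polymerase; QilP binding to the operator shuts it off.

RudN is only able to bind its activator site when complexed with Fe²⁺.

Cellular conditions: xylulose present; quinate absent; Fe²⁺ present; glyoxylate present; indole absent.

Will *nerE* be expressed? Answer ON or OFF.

ON

Indole is absent, so FenS is inactive.
Fe²⁺ is present, so RudN is active.
Xylulose is present, so LomP is inactive.
Quinate is absent, so QilP is active.
With repressor QilP bound, *pexV* is not transcribed.
So PexV is not produced.
Activator RudN is present, so *nerE* is transcribed.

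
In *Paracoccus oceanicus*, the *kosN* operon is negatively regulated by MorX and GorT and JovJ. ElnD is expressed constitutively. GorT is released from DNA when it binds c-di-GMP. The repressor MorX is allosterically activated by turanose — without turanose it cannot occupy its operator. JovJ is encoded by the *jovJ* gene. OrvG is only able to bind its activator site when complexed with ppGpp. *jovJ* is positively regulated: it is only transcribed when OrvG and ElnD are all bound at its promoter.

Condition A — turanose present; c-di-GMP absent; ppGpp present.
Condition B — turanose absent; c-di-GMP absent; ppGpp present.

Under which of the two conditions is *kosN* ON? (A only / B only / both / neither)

Condition A:
Turanose is present, so MorX is active.
c-di-GMP is absent, so GorT is active.
ppGpp is present, so OrvG is active.
ElnD is produced constitutively and is active.
No repressor is bound and OrvG and ElnD are active, so *jovJ* is transcribed.
So JovJ is produced and active.
With repressor MorX bound, *kosN* is not transcribed.
→ *kosN* is OFF in A.
Condition B:
Turanose is absent, so MorX is inactive.
c-di-GMP is absent, so GorT is active.
ppGpp is present, so OrvG is active.
ElnD is produced constitutively and is active.
No repressor is bound and OrvG and ElnD are active, so *jovJ* is transcribed.
So JovJ is produced and active.
With repressor GorT bound, *kosN* is not transcribed.
→ *kosN* is OFF in B.

neither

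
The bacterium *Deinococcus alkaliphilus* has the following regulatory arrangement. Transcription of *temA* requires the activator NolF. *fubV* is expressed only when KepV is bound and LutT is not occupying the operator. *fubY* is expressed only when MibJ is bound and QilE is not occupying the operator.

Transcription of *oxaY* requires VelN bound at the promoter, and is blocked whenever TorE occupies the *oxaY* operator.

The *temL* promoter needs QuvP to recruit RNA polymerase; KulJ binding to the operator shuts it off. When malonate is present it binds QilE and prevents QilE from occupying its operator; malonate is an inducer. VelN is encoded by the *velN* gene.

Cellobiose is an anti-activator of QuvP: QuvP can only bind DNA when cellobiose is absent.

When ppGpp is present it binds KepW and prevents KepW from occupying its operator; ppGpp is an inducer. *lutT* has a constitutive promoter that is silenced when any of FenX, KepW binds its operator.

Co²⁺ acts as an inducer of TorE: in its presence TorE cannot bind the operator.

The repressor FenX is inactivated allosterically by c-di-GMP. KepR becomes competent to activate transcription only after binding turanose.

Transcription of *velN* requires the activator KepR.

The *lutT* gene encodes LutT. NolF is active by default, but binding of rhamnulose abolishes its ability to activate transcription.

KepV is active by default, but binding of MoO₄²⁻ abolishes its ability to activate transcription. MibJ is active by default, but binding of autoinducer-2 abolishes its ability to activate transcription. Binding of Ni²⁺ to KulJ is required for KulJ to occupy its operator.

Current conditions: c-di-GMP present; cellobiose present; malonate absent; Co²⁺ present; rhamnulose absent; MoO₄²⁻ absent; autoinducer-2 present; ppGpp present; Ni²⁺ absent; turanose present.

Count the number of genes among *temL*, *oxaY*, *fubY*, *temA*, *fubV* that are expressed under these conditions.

Ni²⁺ is absent, so KulJ is inactive.
Cellobiose is present, so QuvP is inactive.
Required activator QuvP is absent, so *temL* is not transcribed.
→ *temL* is OFF.
Turanose is present, so KepR is active.
No repressor is bound and KepR is active, so *velN* is transcribed.
So VelN is produced and active.
Co²⁺ is present, so TorE is inactive.
No repressor is bound and VelN is active, so *oxaY* is transcribed.
→ *oxaY* is ON.
Malonate is absent, so QilE is active.
Autoinducer-2 is present, so MibJ is inactive.
With repressor QilE bound, *fubY* is not transcribed.
→ *fubY* is OFF.
Rhamnulose is absent, so NolF is active.
No repressor is bound and NolF is active, so *temA* is transcribed.
→ *temA* is ON.
MoO₄²⁻ is absent, so KepV is active.
c-di-GMP is present, so FenX is inactive.
ppGpp is present, so KepW is inactive.
With no repressor bound, *lutT* is transcribed.
So LutT is produced and active.
With repressor LutT bound, *fubV* is not transcribed.
→ *fubV* is OFF.
2 of the 5 genes are transcribed.

2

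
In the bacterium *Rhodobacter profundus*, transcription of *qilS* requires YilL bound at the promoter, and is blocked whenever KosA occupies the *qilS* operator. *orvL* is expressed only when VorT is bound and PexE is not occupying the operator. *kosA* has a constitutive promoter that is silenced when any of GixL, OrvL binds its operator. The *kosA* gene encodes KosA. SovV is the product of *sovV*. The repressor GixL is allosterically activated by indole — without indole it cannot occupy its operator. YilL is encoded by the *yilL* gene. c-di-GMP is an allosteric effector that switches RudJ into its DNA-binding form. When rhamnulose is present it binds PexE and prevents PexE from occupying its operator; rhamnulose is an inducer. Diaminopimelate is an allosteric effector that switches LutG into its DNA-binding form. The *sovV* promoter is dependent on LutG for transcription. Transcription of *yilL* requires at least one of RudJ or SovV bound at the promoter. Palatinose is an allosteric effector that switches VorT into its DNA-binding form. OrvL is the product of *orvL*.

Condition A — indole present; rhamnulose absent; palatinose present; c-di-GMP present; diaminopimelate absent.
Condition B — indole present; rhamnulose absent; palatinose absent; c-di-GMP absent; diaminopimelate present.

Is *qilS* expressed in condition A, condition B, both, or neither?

both

Condition A:
Indole is present, so GixL is active.
Rhamnulose is absent, so PexE is active.
Palatinose is present, so VorT is active.
With repressor PexE bound, *orvL* is not transcribed.
So OrvL is not produced.
With repressor GixL bound, *kosA* is not transcribed.
So KosA is not produced.
c-di-GMP is present, so RudJ is active.
Diaminopimelate is absent, so LutG is inactive.
Required activator LutG is absent, so *sovV* is not transcribed.
So SovV is not produced.
Activator RudJ is present, so *yilL* is transcribed.
So YilL is produced and active.
No repressor is bound and YilL is active, so *qilS* is transcribed.
→ *qilS* is ON in A.
Condition B:
Indole is present, so GixL is active.
Rhamnulose is absent, so PexE is active.
Palatinose is absent, so VorT is inactive.
With repressor PexE bound, *orvL* is not transcribed.
So OrvL is not produced.
With repressor GixL bound, *kosA* is not transcribed.
So KosA is not produced.
c-di-GMP is absent, so RudJ is inactive.
Diaminopimelate is present, so LutG is active.
No repressor is bound and LutG is active, so *sovV* is transcribed.
So SovV is produced and active.
Activator SovV is present, so *yilL* is transcribed.
So YilL is produced and active.
No repressor is bound and YilL is active, so *qilS* is transcribed.
→ *qilS* is ON in B.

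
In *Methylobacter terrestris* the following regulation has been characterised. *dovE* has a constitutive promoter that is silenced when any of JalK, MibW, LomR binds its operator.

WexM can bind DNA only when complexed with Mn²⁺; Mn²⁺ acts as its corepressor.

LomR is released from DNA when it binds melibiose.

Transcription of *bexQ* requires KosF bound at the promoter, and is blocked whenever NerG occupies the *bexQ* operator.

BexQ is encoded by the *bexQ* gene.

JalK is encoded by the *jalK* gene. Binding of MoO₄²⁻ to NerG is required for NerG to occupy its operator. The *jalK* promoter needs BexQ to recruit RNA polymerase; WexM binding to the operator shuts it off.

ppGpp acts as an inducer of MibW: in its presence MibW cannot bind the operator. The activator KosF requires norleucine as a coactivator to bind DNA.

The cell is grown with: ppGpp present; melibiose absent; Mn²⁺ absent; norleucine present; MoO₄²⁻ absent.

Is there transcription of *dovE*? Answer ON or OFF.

Mn²⁺ is absent, so WexM is inactive.
Norleucine is present, so KosF is active.
MoO₄²⁻ is absent, so NerG is inactive.
No repressor is bound and KosF is active, so *bexQ* is transcribed.
So BexQ is produced and active.
No repressor is bound and BexQ is active, so *jalK* is transcribed.
So JalK is produced and active.
ppGpp is present, so MibW is inactive.
Melibiose is absent, so LomR is active.
With repressor JalK bound, *dovE* is not transcribed.

OFF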